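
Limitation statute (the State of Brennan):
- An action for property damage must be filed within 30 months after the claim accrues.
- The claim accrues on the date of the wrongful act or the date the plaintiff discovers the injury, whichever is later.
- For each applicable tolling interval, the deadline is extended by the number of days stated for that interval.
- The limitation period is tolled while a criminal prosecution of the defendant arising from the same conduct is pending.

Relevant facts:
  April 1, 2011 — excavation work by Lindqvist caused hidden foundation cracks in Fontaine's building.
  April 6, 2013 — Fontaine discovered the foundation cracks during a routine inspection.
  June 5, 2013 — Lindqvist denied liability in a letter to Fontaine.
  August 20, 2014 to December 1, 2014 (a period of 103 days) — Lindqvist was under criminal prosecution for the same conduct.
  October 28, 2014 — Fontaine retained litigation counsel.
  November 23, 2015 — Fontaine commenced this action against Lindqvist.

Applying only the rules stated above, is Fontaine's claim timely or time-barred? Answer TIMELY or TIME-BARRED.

Because discovery on April 6, 2013 post-dates the April 1, 2011 act, accrual under the later-of rule falls on April 6, 2013.
30 months from April 6, 2013 is October 6, 2015.
The pending criminal prosecution from August 20, 2014 to December 1, 2014 tolled the period for 103 days, extending the deadline to January 17, 2016.
Nothing else in the chronology tolls or restarts the period.
The November 23, 2015 filing precedes the January 17, 2016 deadline; the claim is timely.

TIMELY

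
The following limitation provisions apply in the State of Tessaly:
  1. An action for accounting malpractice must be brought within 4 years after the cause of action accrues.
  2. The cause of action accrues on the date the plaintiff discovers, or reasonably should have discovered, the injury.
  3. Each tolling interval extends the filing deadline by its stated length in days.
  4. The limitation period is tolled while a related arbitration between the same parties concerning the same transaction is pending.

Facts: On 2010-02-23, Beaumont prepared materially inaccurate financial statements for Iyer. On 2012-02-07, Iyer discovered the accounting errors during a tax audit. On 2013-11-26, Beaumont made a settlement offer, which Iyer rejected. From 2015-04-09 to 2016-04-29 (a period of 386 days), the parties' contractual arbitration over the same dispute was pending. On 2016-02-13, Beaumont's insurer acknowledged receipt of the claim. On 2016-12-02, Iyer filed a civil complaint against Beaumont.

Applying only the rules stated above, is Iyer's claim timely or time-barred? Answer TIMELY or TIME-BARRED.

TIMELY

Accrual is tied to discovery, so the period began on 2012-02-07 rather than on 2010-02-23 when the act occurred.
4 years from 2012-02-07 is 2016-02-07.
Because the pending related arbitration ran from 2015-04-09 to 2016-04-29, the deadline is extended by 386 days to 2017-02-27.
None of the other events listed affects the running of the period under the stated rules.
Filing on 2016-12-02 beat the 2017-02-27 deadline — the action is timely.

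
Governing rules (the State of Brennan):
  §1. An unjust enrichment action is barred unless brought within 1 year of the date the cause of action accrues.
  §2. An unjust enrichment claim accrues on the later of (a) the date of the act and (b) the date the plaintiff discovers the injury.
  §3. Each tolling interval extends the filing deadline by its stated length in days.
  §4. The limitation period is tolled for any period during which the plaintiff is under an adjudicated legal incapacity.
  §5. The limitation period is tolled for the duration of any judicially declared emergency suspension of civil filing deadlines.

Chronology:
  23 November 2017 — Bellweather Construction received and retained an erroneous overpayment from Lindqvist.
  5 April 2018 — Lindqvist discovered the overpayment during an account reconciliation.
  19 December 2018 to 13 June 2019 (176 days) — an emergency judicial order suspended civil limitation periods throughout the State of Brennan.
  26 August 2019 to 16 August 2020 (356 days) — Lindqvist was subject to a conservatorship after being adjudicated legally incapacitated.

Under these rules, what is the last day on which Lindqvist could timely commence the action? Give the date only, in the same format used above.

18 September 2020

Because discovery on 5 April 2018 post-dates the 23 November 2017 act, accrual under the later-of rule falls on 5 April 2018.
1 year from 5 April 2018 is 5 April 2019.
The emergency suspension of filing deadlines from 19 December 2018 to 13 June 2019 tolled the period for 176 days, extending the deadline to 28 September 2019.
Because the plaintiff's legal incapacity ran from 26 August 2019 to 16 August 2020, the deadline is extended by 356 days to 18 September 2020.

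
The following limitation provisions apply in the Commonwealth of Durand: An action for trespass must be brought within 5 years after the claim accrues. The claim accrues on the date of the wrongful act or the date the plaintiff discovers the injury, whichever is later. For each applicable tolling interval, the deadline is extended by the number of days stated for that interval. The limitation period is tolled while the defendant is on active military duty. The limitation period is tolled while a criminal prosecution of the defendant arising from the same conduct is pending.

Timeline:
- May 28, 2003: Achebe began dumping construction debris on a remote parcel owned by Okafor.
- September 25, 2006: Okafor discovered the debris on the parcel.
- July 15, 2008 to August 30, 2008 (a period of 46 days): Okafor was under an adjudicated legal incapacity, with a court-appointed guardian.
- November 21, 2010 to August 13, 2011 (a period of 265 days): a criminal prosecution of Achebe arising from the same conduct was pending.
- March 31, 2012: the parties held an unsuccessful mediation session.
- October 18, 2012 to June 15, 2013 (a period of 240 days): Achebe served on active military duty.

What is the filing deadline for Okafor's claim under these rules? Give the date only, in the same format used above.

The claim accrued on September 25, 2006 — the later of the May 28, 2003 act and the September 25, 2006 discovery.
5 years from September 25, 2006 is September 25, 2011.
The period was tolled for 265 days by the pending criminal prosecution (November 21, 2010 to August 13, 2011), pushing the deadline to June 16, 2012.
By the time the defendant's active military service began on October 18, 2012, the limitation period had already expired on June 16, 2012; that interval cannot revive it.
The plaintiff's legal incapacity from July 15, 2008 to August 30, 2008 does not toll the period, because no stated rule makes the plaintiff's incapacity a tolling event.
The other events in the timeline have no effect on the limitation period under the stated rules.

June 16, 2012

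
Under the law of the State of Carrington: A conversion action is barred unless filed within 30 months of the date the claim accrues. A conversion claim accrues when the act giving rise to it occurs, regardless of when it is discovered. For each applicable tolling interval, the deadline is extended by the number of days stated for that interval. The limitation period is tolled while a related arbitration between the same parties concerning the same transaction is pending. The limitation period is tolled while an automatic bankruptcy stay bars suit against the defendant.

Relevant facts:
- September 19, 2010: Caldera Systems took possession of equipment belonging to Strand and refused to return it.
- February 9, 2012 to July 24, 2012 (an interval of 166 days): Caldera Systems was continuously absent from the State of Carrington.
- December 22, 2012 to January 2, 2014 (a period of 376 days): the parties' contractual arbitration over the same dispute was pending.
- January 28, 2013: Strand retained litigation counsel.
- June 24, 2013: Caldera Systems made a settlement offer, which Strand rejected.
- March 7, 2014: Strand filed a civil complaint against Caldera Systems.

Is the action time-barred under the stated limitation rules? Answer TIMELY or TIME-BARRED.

The claim accrued on September 19, 2010, when the wrongful act occurred.
The untolled deadline — 30 months after September 19, 2010 — is March 19, 2013.
The pending related arbitration from December 22, 2012 to January 2, 2014 tolled the period for 376 days, extending the deadline to March 30, 2014.
The defendant's absence from the jurisdiction from February 9, 2012 to July 24, 2012 does not toll the period, because no stated rule makes the defendant's absence a tolling event.
Nothing else in the chronology tolls or restarts the period.
The March 7, 2014 filing precedes the March 30, 2014 deadline; the claim is timely.

TIMELY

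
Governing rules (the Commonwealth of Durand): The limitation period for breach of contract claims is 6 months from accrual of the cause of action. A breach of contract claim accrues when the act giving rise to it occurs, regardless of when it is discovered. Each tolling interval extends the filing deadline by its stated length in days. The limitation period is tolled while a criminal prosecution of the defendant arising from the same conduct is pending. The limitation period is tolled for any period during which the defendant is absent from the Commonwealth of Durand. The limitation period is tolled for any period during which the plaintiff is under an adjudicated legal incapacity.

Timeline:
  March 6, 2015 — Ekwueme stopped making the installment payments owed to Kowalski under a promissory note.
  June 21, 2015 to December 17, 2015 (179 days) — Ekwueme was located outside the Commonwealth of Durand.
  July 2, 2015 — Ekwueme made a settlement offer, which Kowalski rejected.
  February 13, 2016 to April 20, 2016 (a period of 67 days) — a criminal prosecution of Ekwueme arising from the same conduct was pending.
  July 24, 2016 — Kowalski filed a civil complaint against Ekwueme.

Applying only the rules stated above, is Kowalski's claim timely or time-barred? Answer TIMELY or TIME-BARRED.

The limitation period began to run on March 6, 2015.
Adding the 6 months base period to March 6, 2015 gives a deadline of September 6, 2015, before any tolling.
The defendant's absence from the jurisdiction from June 21, 2015 to December 17, 2015 tolled the period for 179 days, extending the deadline to March 3, 2016.
Because the pending criminal prosecution ran from February 13, 2016 to April 20, 2016, the deadline is extended by 67 days to May 9, 2016.
Nothing else in the chronology tolls or restarts the period.
Filing on July 24, 2016 missed the May 9, 2016 deadline — the action is time-barred.

TIME-BARRED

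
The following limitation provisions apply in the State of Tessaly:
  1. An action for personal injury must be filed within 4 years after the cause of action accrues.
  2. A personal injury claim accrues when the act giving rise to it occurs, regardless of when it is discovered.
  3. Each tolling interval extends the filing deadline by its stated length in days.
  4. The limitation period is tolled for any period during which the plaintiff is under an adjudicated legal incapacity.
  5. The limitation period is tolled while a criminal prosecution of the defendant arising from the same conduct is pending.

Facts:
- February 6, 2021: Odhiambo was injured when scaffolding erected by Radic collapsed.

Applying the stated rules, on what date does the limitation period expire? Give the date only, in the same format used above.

February 6, 2025

The limitation period began to run on February 6, 2021.
Adding the 4 years base period to February 6, 2021 gives a deadline of February 6, 2025, before any tolling.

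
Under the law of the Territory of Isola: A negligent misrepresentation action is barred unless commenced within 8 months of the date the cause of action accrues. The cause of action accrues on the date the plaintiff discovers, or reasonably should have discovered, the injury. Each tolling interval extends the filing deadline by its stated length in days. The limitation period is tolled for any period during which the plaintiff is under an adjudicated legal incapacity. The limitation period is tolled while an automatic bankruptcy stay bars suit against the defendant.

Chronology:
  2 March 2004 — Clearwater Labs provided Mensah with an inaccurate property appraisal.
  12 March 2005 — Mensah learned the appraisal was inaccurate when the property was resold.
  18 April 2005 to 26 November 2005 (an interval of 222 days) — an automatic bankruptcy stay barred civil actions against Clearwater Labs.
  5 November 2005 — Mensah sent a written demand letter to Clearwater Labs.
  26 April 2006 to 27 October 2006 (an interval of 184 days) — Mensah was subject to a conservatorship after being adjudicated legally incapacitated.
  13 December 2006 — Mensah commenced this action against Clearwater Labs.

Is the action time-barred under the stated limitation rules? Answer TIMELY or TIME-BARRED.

TIMELY

Under the discovery rule, the claim accrued on 12 March 2005, when Mensah discovered the injury — not on the 2 March 2004 date of the underlying act.
The untolled deadline — 8 months after 12 March 2005 — is 12 November 2005.
The period was tolled for 222 days by the automatic bankruptcy stay (18 April 2005 to 26 November 2005), pushing the deadline to 22 June 2006.
The period was tolled for 184 days by the plaintiff's legal incapacity (26 April 2006 to 27 October 2006), pushing the deadline to 23 December 2006.
Nothing else in the chronology tolls or restarts the period.
Mensah filed on 13 December 2006, before the 23 December 2006 deadline, so the action is timely.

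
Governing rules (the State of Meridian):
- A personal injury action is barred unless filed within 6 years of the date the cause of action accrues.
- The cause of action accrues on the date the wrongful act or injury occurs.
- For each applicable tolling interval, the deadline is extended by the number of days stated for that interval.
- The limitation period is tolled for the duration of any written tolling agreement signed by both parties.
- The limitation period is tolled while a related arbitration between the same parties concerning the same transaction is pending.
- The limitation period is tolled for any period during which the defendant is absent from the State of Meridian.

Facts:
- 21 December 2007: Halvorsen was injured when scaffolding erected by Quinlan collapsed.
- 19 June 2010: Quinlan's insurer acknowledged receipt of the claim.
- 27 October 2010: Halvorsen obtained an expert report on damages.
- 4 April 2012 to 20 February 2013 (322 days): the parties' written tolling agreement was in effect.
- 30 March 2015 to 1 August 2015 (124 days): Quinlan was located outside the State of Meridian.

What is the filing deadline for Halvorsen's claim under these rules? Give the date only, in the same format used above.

The claim accrued on 21 December 2007, when the wrongful act occurred.
6 years from 21 December 2007 is 21 December 2013.
Because the written tolling agreement ran from 4 April 2012 to 20 February 2013, the deadline is extended by 322 days to 8 November 2014.
By the time the defendant's absence from the jurisdiction began on 30 March 2015, the limitation period had already expired on 8 November 2014; that interval cannot revive it.
None of the other events listed affects the running of the period under the stated rules.

8 November 2014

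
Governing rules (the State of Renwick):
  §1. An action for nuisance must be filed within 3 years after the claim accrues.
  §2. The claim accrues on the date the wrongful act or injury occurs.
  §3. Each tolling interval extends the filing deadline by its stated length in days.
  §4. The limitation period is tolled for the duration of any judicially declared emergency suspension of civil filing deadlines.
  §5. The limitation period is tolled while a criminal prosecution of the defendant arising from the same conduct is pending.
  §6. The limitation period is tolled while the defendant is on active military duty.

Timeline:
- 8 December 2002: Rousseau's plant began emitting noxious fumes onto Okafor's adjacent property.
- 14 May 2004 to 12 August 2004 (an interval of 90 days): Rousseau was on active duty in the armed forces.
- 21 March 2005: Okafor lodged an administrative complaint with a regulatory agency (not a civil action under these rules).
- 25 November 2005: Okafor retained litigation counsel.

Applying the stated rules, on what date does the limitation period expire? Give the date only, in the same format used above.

The claim accrued on 8 December 2002, when the wrongful act occurred.
Adding the 3 years base period to 8 December 2002 gives a deadline of 8 December 2005, before any tolling.
Because the defendant's active military service ran from 14 May 2004 to 12 August 2004, the deadline is extended by 90 days to 8 March 2006.
The other events in the timeline have no effect on the limitation period under the stated rules.

8 March 2006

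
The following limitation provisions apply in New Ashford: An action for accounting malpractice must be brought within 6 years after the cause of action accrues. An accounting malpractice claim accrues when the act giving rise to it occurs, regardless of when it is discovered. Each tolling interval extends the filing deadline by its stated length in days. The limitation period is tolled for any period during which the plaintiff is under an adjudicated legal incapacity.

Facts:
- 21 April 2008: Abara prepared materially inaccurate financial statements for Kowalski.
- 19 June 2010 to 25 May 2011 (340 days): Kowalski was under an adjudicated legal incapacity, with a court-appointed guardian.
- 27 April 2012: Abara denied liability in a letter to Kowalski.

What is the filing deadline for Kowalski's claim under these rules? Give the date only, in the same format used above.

The limitation period began to run on 21 April 2008.
The untolled deadline — 6 years after 21 April 2008 — is 21 April 2014.
The period was tolled for 340 days by the plaintiff's legal incapacity (19 June 2010 to 25 May 2011), pushing the deadline to 27 March 2015.
None of the other events listed affects the running of the period under the stated rules.

27 March 2015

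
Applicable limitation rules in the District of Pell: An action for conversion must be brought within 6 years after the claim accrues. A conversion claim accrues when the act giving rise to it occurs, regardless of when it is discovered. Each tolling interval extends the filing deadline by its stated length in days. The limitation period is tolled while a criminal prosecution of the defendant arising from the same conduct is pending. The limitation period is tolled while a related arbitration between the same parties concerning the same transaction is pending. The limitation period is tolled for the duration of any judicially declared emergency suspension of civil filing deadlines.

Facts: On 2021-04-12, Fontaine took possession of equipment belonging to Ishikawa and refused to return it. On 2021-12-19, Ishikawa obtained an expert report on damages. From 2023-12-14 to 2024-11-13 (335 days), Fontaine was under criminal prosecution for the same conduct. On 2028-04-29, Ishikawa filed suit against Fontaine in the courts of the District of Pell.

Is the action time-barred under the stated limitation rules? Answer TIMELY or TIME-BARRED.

TIME-BARRED

The limitation period began to run on 2021-04-12.
6 years from 2021-04-12 is 2027-04-12.
The period was tolled for 335 days by the pending criminal prosecution (2023-12-14 to 2024-11-13), pushing the deadline to 2028-03-12.
None of the other events listed affects the running of the period under the stated rules.
Ishikawa filed on 2028-04-29, after the 2028-03-12 deadline, so the action is time-barred.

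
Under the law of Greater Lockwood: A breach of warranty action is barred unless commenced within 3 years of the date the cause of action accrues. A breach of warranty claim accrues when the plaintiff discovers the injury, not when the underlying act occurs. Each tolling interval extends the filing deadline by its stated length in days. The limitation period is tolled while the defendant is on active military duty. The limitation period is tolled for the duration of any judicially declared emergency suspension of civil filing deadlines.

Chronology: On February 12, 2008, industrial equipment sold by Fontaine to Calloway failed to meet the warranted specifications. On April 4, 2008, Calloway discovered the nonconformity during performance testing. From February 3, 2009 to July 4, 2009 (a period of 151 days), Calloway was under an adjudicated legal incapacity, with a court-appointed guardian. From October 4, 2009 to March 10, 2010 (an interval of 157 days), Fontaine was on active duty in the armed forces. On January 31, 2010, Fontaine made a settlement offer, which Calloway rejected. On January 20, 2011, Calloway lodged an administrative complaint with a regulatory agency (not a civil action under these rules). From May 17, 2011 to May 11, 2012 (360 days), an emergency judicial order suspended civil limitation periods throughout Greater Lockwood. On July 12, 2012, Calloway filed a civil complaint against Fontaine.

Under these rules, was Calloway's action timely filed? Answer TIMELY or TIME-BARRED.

Under the discovery rule, the claim accrued on April 4, 2008, when Calloway discovered the injury — not on the February 12, 2008 date of the underlying act.
The untolled deadline — 3 years after April 4, 2008 — is April 4, 2011.
The defendant's active military service from October 4, 2009 to March 10, 2010 tolled the period for 157 days, extending the deadline to September 8, 2011.
The period was tolled for 360 days by the emergency suspension of filing deadlines (May 17, 2011 to May 11, 2012), pushing the deadline to September 2, 2012.
No stated provision tolls the period for the plaintiff's incapacity, so the interval from February 3, 2009 to July 4, 2009 has no effect on the deadline.
The other events in the timeline have no effect on the limitation period under the stated rules.
Calloway filed on July 12, 2012, before the September 2, 2012 deadline, so the action is timely.

TIMELY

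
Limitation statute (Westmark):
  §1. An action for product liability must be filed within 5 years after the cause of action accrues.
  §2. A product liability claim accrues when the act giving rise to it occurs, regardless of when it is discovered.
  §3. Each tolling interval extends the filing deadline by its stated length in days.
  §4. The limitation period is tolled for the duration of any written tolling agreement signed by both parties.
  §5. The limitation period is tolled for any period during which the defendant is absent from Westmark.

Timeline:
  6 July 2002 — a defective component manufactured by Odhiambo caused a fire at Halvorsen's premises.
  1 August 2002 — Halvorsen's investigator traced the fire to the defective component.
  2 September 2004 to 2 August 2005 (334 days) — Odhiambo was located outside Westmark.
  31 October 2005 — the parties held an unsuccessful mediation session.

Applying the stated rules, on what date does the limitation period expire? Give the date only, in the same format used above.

4 June 2008

The claim accrued on 6 July 2002, when the wrongful act occurred; under the stated occurrence rule the 1 August 2002 discovery does not delay accrual.
5 years from 6 July 2002 is 6 July 2007.
The period was tolled for 334 days by the defendant's absence from the jurisdiction (2 September 2004 to 2 August 2005), pushing the deadline to 4 June 2008.
None of the other events listed affects the running of the period under the stated rules.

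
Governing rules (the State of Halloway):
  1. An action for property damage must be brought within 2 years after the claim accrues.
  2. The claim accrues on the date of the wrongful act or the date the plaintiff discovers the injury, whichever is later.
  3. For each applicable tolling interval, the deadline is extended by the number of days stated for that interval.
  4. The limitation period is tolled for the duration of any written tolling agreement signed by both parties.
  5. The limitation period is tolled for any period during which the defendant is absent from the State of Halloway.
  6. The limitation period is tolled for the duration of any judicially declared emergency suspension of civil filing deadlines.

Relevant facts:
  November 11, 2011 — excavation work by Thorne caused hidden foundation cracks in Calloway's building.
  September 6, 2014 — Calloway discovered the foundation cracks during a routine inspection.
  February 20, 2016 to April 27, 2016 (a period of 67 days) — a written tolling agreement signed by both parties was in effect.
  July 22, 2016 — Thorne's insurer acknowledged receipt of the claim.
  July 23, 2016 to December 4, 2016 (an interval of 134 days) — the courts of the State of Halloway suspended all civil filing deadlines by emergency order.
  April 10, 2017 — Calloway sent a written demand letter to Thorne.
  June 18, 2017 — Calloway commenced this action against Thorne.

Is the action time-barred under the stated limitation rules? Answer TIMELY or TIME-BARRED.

TIME-BARRED

Because discovery on September 6, 2014 post-dates the November 11, 2011 act, accrual under the later-of rule falls on September 6, 2014.
2 years from September 6, 2014 is September 6, 2016.
The written tolling agreement from February 20, 2016 to April 27, 2016 tolled the period for 67 days, extending the deadline to November 12, 2016.
The period was tolled for 134 days by the emergency suspension of filing deadlines (July 23, 2016 to December 4, 2016), pushing the deadline to March 26, 2017.
The other events in the timeline have no effect on the limitation period under the stated rules.
Filing on June 18, 2017 missed the March 26, 2017 deadline — the action is time-barred.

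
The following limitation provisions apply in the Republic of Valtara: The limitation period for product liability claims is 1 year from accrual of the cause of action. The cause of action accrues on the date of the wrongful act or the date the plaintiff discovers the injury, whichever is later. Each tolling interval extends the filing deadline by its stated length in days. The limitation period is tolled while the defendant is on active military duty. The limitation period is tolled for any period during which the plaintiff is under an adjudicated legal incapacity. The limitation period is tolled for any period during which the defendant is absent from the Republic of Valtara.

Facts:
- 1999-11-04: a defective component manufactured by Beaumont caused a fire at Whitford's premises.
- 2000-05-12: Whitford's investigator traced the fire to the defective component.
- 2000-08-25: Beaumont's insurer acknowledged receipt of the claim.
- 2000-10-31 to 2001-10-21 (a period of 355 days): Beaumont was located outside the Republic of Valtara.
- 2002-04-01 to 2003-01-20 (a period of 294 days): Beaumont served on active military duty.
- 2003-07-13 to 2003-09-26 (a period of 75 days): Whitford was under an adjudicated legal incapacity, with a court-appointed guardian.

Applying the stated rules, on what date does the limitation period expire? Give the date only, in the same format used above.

Taking the later of the act (1999-11-04) and discovery (2000-05-12), the claim accrued on 2000-05-12.
1 year from 2000-05-12 is 2001-05-12.
The period was tolled for 355 days by the defendant's absence from the jurisdiction (2000-10-31 to 2001-10-21), pushing the deadline to 2002-05-02.
The defendant's active military service from 2002-04-01 to 2003-01-20 tolled the period for 294 days, extending the deadline to 2003-02-20.
By the time the plaintiff's legal incapacity began on 2003-07-13, the limitation period had already expired on 2003-02-20; that interval cannot revive it.
None of the other events listed affects the running of the period under the stated rules.

2003-02-20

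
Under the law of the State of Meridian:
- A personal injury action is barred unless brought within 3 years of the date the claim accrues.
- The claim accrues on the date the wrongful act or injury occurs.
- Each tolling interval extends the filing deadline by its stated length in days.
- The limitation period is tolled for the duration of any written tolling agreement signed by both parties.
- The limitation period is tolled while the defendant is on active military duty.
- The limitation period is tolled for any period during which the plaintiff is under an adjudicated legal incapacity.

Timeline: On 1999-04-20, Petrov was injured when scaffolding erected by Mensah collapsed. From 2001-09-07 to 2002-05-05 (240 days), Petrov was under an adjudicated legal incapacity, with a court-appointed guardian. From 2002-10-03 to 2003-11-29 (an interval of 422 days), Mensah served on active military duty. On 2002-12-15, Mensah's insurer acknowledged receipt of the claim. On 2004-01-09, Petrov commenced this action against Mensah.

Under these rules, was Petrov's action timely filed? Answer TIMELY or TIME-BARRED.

TIMELY

The limitation period began to run on 1999-04-20.
3 years from 1999-04-20 is 2002-04-20.
The plaintiff's legal incapacity from 2001-09-07 to 2002-05-05 tolled the period for 240 days, extending the deadline to 2002-12-16.
The defendant's active military service from 2002-10-03 to 2003-11-29 tolled the period for 422 days, extending the deadline to 2004-02-11.
The other events in the timeline have no effect on the limitation period under the stated rules.
Filing on 2004-01-09 beat the 2004-02-11 deadline — the action is timely.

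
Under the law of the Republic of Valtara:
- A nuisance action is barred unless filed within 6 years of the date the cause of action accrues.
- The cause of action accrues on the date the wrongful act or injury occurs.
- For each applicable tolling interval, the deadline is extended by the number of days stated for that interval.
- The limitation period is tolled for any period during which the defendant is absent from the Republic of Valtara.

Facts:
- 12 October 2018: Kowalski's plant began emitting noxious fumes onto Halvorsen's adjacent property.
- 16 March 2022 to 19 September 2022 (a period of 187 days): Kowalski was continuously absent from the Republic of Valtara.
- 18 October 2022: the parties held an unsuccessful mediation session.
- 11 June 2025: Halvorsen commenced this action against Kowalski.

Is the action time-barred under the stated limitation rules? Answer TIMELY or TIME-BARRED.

TIME-BARRED

The claim accrued on 12 October 2018, when the wrongful act occurred.
The untolled deadline — 6 years after 12 October 2018 — is 12 October 2024.
The defendant's absence from the jurisdiction from 16 March 2022 to 19 September 2022 tolled the period for 187 days, extending the deadline to 17 April 2025.
Nothing else in the chronology tolls or restarts the period.
The 11 June 2025 filing falls after the 17 April 2025 deadline; the claim is time-barred.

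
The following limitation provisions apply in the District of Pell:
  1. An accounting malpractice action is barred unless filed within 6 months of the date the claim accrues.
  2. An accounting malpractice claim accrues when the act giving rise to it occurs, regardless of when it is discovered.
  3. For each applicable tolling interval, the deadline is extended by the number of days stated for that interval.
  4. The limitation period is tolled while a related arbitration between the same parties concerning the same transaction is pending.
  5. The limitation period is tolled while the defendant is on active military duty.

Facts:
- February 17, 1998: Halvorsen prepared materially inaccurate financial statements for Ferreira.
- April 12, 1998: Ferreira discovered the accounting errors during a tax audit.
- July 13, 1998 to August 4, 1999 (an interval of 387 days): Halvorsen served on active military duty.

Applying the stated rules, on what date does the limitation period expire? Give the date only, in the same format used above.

September 8, 1999

Accrual is governed by the date of the act, so the period began to run on February 17, 1998; the later discovery on April 12, 1998 is irrelevant under the stated rule.
Adding the 6 months base period to February 17, 1998 gives a deadline of August 17, 1998, before any tolling.
The defendant's active military service from July 13, 1998 to August 4, 1999 tolled the period for 387 days, extending the deadline to September 8, 1999.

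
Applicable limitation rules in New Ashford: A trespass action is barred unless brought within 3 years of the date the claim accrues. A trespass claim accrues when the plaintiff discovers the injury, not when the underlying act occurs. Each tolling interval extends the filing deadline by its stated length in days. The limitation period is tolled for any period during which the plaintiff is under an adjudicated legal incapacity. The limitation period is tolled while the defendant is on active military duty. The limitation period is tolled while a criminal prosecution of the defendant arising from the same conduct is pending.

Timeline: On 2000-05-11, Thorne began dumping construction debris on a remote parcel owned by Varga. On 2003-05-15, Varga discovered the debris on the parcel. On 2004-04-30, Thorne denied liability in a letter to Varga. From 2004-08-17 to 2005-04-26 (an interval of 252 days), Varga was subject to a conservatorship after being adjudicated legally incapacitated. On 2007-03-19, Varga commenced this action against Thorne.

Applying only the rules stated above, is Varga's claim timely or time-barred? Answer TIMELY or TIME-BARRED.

Accrual is tied to discovery, so the period began on 2003-05-15 rather than on 2000-05-11 when the act occurred.
3 years from 2003-05-15 is 2006-05-15.
Because the plaintiff's legal incapacity ran from 2004-08-17 to 2005-04-26, the deadline is extended by 252 days to 2007-01-22.
None of the other events listed affects the running of the period under the stated rules.
The 2007-03-19 filing falls after the 2007-01-22 deadline; the claim is time-barred.

TIME-BARRED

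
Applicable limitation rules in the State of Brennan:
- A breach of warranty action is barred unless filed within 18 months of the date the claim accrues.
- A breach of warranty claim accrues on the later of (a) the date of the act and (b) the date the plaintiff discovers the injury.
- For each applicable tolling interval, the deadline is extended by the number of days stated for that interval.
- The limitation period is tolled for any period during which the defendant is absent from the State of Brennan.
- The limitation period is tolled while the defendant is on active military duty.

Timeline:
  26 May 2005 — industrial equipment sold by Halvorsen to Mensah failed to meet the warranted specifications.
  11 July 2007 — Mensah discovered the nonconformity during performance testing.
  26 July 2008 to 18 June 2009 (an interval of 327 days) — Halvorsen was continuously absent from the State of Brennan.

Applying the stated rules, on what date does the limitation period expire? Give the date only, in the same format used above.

The claim accrued on 11 July 2007 — the later of the 26 May 2005 act and the 11 July 2007 discovery.
18 months from 11 July 2007 is 11 January 2009.
The defendant's absence from the jurisdiction from 26 July 2008 to 18 June 2009 tolled the period for 327 days, extending the deadline to 4 December 2009.

4 December 2009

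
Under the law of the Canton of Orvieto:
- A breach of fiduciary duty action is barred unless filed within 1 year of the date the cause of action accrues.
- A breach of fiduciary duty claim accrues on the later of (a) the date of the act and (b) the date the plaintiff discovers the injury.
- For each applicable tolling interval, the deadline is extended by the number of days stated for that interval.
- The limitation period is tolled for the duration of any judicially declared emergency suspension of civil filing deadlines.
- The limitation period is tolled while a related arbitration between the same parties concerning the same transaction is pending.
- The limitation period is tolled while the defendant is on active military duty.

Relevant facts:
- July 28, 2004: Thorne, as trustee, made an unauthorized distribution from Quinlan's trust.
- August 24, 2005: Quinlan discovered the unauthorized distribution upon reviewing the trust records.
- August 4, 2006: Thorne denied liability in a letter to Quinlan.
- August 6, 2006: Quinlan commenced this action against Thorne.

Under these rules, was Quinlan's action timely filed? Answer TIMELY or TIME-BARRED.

The claim accrued on August 24, 2005 — the later of the July 28, 2004 act and the August 24, 2005 discovery.
1 year from August 24, 2005 is August 24, 2006.
Nothing else in the chronology tolls or restarts the period.
Filing on August 6, 2006 beat the August 24, 2006 deadline — the action is timely.

TIMELY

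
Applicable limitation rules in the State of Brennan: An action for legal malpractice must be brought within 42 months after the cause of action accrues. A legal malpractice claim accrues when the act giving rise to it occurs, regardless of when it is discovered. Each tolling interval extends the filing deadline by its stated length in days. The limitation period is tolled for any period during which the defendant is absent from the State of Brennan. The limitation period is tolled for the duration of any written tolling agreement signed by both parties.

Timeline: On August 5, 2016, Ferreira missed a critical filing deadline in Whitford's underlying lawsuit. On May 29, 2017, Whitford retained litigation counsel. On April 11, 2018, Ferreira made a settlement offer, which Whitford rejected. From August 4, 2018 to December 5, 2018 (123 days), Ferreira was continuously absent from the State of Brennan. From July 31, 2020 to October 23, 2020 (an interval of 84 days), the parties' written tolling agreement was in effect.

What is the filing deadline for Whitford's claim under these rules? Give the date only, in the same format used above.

June 7, 2020

The claim accrued on August 5, 2016, when the wrongful act occurred.
The untolled deadline — 42 months after August 5, 2016 — is February 5, 2020.
The defendant's absence from the jurisdiction from August 4, 2018 to December 5, 2018 tolled the period for 123 days, extending the deadline to June 7, 2020.
The written tolling agreement starting July 31, 2020 came too late — the period had run on June 7, 2020 — and so does not extend the deadline.
The other events in the timeline have no effect on the limitation period under the stated rules.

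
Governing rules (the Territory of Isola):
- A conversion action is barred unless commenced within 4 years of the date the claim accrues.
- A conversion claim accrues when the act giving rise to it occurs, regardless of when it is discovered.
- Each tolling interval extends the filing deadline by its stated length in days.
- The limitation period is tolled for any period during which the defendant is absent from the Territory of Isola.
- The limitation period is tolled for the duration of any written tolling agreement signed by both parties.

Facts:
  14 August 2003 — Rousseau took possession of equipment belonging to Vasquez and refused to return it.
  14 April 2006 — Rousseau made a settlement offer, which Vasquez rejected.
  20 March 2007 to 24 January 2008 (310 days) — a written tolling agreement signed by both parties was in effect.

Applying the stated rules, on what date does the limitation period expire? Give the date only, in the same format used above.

19 June 2008

The limitation period began to run on 14 August 2003.
The untolled deadline — 4 years after 14 August 2003 — is 14 August 2007.
Because the written tolling agreement ran from 20 March 2007 to 24 January 2008, the deadline is extended by 310 days to 19 June 2008.
Nothing else in the chronology tolls or restarts the period.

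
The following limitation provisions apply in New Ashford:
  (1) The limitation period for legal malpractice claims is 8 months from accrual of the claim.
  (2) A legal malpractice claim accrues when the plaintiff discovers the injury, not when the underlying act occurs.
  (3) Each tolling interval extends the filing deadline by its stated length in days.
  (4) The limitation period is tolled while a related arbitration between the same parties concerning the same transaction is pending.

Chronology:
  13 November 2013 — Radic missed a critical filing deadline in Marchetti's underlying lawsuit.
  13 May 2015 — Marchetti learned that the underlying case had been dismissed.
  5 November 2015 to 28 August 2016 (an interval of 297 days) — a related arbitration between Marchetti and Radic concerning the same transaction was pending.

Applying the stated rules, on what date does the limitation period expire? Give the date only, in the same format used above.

5 November 2016

The claim did not accrue until Marchetti discovered the injury on 13 May 2015; the 13 November 2013 act date does not start the clock under the stated rule.
The untolled deadline — 8 months after 13 May 2015 — is 13 January 2016.
The pending related arbitration from 5 November 2015 to 28 August 2016 tolled the period for 297 days, extending the deadline to 5 November 2016.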